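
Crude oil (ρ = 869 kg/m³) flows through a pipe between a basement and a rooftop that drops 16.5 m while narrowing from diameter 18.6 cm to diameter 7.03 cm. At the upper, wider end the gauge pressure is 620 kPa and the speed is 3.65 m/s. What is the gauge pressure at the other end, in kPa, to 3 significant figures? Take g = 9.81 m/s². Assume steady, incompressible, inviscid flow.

Mass conservation (A₁v₁ = A₂v₂) gives v₂ = 3.65 × 272/38.8 = 25.6 m/s.
Bernoulli: P₁ + ½ρv₁² + ρg h₁ = P₂ + ½ρv₂² + ρg h₂, so P₂ = P₁ + ½ρ(v₁² − v₂²) − ρg(h₂ − h₁).
P₂ = 620000 + ½·869·(3.65² − 25.6²) − 869·9.81·(−16.5) = 620000 + (-278000) − (-141000) = 483000 Pa.

P₂ = 483 kPa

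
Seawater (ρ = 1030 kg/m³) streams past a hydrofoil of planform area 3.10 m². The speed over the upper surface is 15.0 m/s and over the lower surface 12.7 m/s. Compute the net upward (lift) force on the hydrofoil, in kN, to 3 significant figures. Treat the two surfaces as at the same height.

F = 102 kN

From P + ½ρv² = const at equal height, P_low − P_up = ½ρ(v_up² − v_low²).
ΔP = ½·1030·(15.0² − 12.7²) = 32800 Pa.
Lift = ΔP · A = 32800 × 3.10 = 102000 N.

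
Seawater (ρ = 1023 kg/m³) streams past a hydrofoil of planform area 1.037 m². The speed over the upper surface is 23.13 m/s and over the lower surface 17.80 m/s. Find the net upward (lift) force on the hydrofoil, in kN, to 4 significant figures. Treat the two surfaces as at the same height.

The faster flow above has the lower pressure; Bernoulli (same height) gives ΔP = ½ρ(v_up² − v_low²).
ΔP = ½·1023·(23.13² − 17.80²) = 111600 Pa.
Lift = ΔP · A = 111600 × 1.037 = 115700 N.

F = 115.7 kN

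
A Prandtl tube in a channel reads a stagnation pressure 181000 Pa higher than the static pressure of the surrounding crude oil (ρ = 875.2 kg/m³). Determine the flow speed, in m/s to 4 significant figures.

The dynamic pressure equals the rise in static pressure at the stagnation point: ΔP = ½ρv².
v = √(2ΔP/ρ) = √(2·181000/875.2) = 20.34 m/s.

v ≈ 20.34 m/s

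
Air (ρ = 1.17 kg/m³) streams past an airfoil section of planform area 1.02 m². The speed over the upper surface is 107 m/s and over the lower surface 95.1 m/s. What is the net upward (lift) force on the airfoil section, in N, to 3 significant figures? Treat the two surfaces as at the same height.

With equal heights on the two surfaces, Bernoulli gives P_lower − P_upper = ½ρ(v_upper² − v_lower²).
ΔP = ½·1.17·(107² − 95.1²) = 1410 Pa.
Lift = ΔP · A = 1410 × 1.02 = 1440 N.

F ≈ 1440 N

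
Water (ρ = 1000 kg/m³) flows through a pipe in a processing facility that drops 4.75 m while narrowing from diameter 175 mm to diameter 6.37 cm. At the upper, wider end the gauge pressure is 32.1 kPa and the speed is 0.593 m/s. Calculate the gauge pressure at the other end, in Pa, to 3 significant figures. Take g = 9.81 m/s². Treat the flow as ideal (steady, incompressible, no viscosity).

By continuity, v₂ = v₁·A₁/A₂ = 0.593·(241/31.9) = 4.48 m/s.
Applying Bernoulli between the two ends and solving for P₂: P₂ = P₁ + ½ρ(v₁² − v₂²) − ρgΔh.
P₂ = 32100 + ½·1000·(0.593² − 4.48²) − 1000·9.81·(−4.75) = 32100 + (-9840) − (-46600) = 68900 Pa.

68900 Pa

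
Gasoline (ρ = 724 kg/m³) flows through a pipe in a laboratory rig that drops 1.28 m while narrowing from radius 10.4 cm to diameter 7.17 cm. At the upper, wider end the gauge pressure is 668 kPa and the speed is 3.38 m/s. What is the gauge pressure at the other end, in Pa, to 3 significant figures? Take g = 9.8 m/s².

P₂ = 388000 Pa

The volume flow rate is constant, so v₂ = (A₁/A₂)v₁ = (340/40.4)·3.38 = 28.4 m/s.
Applying Bernoulli between the two ends and solving for P₂: P₂ = P₁ + ½ρ(v₁² − v₂²) − ρgΔh.
P₂ = 668000 + ½·724·(3.38² − 28.4²) − 724·9.8·(−1.28) = 668000 + (-289000) − (-9080) = 388000 Pa.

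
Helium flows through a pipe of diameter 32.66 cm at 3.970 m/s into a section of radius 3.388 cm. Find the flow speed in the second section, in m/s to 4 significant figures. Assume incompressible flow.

v₂ = 92.23 m/s

Mass conservation (A₁v₁ = A₂v₂) gives v₂ = 3.970 × 837.8/36.06 = 92.23 m/s.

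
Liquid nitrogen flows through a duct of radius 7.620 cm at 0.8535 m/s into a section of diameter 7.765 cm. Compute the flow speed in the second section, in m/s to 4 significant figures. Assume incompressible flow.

v₂ ≈ 3.288 m/s

The volume flow rate is constant, so v₂ = (A₁/A₂)v₁ = (182.4/47.36)·0.8535 = 3.288 m/s.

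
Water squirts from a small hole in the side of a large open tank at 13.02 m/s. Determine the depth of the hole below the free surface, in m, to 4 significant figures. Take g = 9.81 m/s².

h = 8.640 m

Torricelli: v = √(2gh), so h = v²/(2g).
h = 13.02²/(2·9.81) = 169.5/19.62 = 8.640 m.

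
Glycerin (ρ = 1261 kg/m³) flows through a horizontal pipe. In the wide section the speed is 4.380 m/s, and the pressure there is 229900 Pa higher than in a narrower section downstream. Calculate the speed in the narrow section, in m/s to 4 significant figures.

v₂ ≈ 19.59 m/s

Horizontal Bernoulli: P₁ + ½ρv₁² = P₂ + ½ρv₂², so v₂² = v₁² + 2(P₁ − P₂)/ρ.
v₂ = √(4.380² + 2·229900/1261) = √(19.18 + 364.6) = 19.59 m/s.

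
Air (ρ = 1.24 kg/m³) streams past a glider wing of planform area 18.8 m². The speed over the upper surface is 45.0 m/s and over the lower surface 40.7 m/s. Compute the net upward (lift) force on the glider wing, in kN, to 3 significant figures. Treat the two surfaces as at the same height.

From P + ½ρv² = const at equal height, P_low − P_up = ½ρ(v_up² − v_low²).
ΔP = ½·1.24·(45.0² − 40.7²) = 228 Pa.
Lift = ΔP · A = 228 × 18.8 = 4300 N.

F ≈ 4.30 kN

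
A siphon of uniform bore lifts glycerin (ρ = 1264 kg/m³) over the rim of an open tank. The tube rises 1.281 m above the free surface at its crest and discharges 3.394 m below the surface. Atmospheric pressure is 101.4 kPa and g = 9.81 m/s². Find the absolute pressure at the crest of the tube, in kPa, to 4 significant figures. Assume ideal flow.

From the surface to the outlet (both open to atmosphere, surface at rest): v = √(2g·h_out) = √(2·9.81·3.394) = 8.160 m/s.
With constant cross-section the crest speed equals v; applying Bernoulli from the surface up to the crest, P_top = P_atm − ½ρv² − ρg·h_top.
P_top = 101400 − ½·1264·8.160² − 1264·9.81·1.281 = 43430 Pa.

P_top ≈ 43.43 kPa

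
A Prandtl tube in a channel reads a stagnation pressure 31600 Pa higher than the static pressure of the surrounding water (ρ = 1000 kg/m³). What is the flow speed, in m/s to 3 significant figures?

Bernoulli between the free stream and the stagnation point: ½ρv² = P_stag − P_static.
v = √(2ΔP/ρ) = √(2·31600/1000) = 7.95 m/s.

v ≈ 7.95 m/s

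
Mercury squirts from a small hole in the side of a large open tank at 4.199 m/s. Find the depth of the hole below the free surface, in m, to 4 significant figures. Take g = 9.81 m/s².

h ≈ 0.8987 m

For a small hole in a large open tank, ½v² = gh, giving h = v²/(2g).
h = 4.199²/(2·9.81) = 17.63/19.62 = 0.8987 m.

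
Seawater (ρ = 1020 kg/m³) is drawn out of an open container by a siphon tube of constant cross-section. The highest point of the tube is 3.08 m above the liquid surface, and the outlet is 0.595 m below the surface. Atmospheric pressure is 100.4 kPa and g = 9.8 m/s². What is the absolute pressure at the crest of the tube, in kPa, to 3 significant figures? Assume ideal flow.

P_top = 63.7 kPa

The outlet speed comes from Torricelli: v = √(2g·0.595) = 3.41 m/s.
Continuity keeps v the same throughout the tube; from surface to crest, P_atm + 0 = P_top + ½ρv² + ρg·h_top.
P_top = 100400 − ½·1020·3.41² − 1020·9.8·3.08 = 63700 Pa.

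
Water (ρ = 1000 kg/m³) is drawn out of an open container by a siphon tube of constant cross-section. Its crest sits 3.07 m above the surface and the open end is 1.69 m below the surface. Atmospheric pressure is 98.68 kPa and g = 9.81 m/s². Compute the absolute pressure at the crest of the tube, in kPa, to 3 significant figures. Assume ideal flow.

52.0 kPa

From the surface to the outlet (both open to atmosphere, surface at rest): v = √(2g·h_out) = √(2·9.81·1.69) = 5.76 m/s.
With constant cross-section the crest speed equals v; applying Bernoulli from the surface up to the crest, P_top = P_atm − ½ρv² − ρg·h_top.
P_top = 98680 − ½·1000·5.76² − 1000·9.81·3.07 = 52000 Pa.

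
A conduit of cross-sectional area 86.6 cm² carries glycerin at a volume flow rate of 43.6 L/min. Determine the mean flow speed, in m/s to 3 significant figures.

Q = 43.6 L/min = 0.000727 m³/s.
v = Q/A = 0.000727 / 0.00866 = 0.0839 m/s.

v ≈ 0.0839 m/s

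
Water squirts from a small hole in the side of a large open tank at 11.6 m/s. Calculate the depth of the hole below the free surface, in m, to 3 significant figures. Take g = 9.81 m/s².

For a small hole in a large open tank, ½v² = gh, giving h = v²/(2g).
h = 11.6²/(2·9.81) = 135/19.62 = 6.86 m.

h ≈ 6.86 m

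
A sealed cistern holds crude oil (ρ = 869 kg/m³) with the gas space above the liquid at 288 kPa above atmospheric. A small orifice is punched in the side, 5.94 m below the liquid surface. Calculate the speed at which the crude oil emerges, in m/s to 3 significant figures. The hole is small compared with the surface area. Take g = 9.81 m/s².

Take point 1 at the surface (v₁ ≈ 0) and point 2 at the hole (at atmospheric pressure). Bernoulli: P₁ + ρg h = P_atm + ½ρv₂².
With P₁ − P_atm = 288000 Pa, v₂ = √(2gh + 2ΔP/ρ) = √(2·9.81·5.94 + 2·288000/869) = 27.9 m/s.

v = 27.9 m/s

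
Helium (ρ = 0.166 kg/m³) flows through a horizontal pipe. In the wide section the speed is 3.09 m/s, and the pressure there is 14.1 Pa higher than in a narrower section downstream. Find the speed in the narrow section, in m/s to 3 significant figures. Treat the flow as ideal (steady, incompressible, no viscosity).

v₂ ≈ 13.4 m/s

With h₁ = h₂, rearranging Bernoulli gives v₂ = √(v₁² + 2ΔP/ρ).
v₂ = √(3.09² + 2·14.1/0.166) = √(9.55 + 170) = 13.4 m/s.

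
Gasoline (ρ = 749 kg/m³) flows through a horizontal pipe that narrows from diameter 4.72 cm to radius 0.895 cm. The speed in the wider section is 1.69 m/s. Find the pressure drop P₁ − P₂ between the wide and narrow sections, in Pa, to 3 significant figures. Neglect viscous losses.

ΔP = 50600 Pa

By continuity, v₂ = v₁·A₁/A₂ = 1.69·(17.5/2.52) = 11.8 m/s.
With no height change, Bernoulli's equation is P₁ + ½ρv₁² = P₂ + ½ρv₂².
P₁ − P₂ = ½·749·(11.8² − 1.69²) = ½·749·135 = 50600 Pa.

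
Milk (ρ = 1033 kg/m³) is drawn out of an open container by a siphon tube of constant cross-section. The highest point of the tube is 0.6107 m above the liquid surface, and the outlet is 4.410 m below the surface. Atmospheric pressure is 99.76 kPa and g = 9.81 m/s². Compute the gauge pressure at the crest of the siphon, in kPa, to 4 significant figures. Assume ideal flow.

P_gauge = -50.88 kPa

Bernoulli surface→outlet gives ½v² = g·h_out, so v = √(2·9.81·4.410) = 9.302 m/s.
The bore is uniform, so the speed at the crest is the same v. Bernoulli surface→crest: P_atm = P_top + ½ρv² + ρg·h_top.
P_top = 99760 − ½·1033·9.302² − 1033·9.81·0.6107 = 48880 Pa. So P_gauge = P_top − P_atm = -50880 Pa.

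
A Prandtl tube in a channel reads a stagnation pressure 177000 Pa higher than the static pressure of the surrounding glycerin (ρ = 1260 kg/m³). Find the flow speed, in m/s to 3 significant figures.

At the stagnation point the flow is brought to rest, so Bernoulli gives P_stag − P_static = ½ρv².
v = √(2ΔP/ρ) = √(2·177000/1260) = 16.8 m/s.

v = 16.8 m/s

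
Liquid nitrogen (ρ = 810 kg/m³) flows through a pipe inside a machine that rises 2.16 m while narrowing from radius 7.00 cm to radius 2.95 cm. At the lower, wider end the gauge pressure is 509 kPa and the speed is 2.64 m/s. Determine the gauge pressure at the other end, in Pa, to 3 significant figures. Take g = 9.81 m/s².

P₂ ≈ 405000 Pa

Continuity gives A₁v₁ = A₂v₂, so v₂ = (154 cm²)/(27.3 cm²) × 2.64 m/s = 14.9 m/s.
Energy conservation along the streamline gives P₂ = P₁ − ½ρ(v₂² − v₁²) − ρg(h₂ − h₁).
P₂ = 509000 + ½·810·(2.64² − 14.9²) − 810·9.81·(+2.16) = 509000 + (-86700) − (17200) = 405000 Pa.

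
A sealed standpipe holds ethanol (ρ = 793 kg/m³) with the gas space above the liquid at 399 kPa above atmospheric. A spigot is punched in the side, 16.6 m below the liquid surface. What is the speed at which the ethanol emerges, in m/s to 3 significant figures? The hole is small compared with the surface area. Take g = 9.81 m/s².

Take point 1 at the surface (v₁ ≈ 0) and point 2 at the hole (at atmospheric pressure). Bernoulli: P₁ + ρg h = P_atm + ½ρv₂².
With P₁ − P_atm = 399000 Pa, v₂ = √(2gh + 2ΔP/ρ) = √(2·9.81·16.6 + 2·399000/793) = 36.5 m/s.

v = 36.5 m/s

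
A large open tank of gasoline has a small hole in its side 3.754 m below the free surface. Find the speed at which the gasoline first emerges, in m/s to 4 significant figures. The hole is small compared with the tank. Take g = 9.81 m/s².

Bernoulli from surface to hole (P equal, v_surface ≈ 0): v = √(2gh) = √(2×9.81×3.754) = 8.582 m/s.

v ≈ 8.582 m/s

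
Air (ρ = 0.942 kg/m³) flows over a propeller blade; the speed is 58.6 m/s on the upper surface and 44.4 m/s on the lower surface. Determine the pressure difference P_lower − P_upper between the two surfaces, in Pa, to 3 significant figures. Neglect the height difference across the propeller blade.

ΔP ≈ 689 Pa

Bernoulli (same height): P_lower − P_upper = ½ρ(v_upper² − v_lower²).
ΔP = ½·0.942·(58.6² − 44.4²) = 689 Pa.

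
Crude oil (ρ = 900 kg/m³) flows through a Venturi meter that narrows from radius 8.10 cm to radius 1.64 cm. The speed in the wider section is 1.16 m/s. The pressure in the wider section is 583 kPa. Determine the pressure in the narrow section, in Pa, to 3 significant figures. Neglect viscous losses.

Mass conservation (A₁v₁ = A₂v₂) gives v₂ = 1.16 × 206/8.45 = 28.3 m/s.
With no height change, Bernoulli's equation is P₁ + ½ρv₁² = P₂ + ½ρv₂².
P₂ = P₁ − ½ρ(v₂² − v₁²) = 583000 − ½·900·(28.3² − 1.16²) = 583000 − 360000 = 223000 Pa.

223000 Pa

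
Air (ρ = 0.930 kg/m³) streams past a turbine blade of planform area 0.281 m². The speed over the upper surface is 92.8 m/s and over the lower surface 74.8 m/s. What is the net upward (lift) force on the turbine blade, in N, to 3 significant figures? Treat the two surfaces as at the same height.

F ≈ 394 N

With equal heights on the two surfaces, Bernoulli gives P_lower − P_upper = ½ρ(v_upper² − v_lower²).
ΔP = ½·0.930·(92.8² − 74.8²) = 1400 Pa.
Lift = ΔP · A = 1400 × 0.281 = 394 N.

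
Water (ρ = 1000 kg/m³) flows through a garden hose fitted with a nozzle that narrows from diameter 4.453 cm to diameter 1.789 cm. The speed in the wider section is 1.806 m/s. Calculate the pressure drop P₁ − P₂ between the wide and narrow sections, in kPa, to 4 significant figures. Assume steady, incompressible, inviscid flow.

ΔP = 60.97 kPa

Continuity gives A₁v₁ = A₂v₂, so v₂ = (15.57 cm²)/(2.514 cm²) × 1.806 m/s = 11.19 m/s.
Bernoulli (h₁ = h₂): P₁ − P₂ = ½ρ(v₂² − v₁²).
P₁ − P₂ = ½·1000·(11.19² − 1.806²) = ½·1000·121.9 = 60970 Pa.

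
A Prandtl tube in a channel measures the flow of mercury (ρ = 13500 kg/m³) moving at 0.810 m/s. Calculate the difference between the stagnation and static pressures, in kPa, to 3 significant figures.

ΔP ≈ 4.43 kPa

At the stagnation point the flow is brought to rest, so Bernoulli gives P_stag − P_static = ½ρv².
ΔP = ½·13500·0.810² = 4430 Pa.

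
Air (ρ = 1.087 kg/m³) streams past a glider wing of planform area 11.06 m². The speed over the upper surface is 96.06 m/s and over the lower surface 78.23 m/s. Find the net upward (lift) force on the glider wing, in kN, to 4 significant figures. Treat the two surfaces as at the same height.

F ≈ 18.68 kN

From P + ½ρv² = const at equal height, P_low − P_up = ½ρ(v_up² − v_low²).
ΔP = ½·1.087·(96.06² − 78.23²) = 1689 Pa.
Lift = ΔP · A = 1689 × 11.06 = 18680 N.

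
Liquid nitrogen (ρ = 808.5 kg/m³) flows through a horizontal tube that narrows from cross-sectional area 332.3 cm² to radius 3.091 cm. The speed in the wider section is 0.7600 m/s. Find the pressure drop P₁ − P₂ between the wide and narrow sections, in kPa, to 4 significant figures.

28.38 kPa

Mass conservation (A₁v₁ = A₂v₂) gives v₂ = 0.7600 × 332.3/30.02 = 8.414 m/s.
Along the horizontal streamline, P + ½ρv² is constant.
P₁ − P₂ = ½·808.5·(8.414² − 0.7600²) = ½·808.5·70.22 = 28380 Pa.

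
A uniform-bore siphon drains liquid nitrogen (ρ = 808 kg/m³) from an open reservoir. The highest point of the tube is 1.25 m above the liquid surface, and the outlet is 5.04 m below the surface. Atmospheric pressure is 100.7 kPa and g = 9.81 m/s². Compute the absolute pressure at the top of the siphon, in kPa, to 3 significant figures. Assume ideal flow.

Bernoulli surface→outlet gives ½v² = g·h_out, so v = √(2·9.81·5.04) = 9.94 m/s.
The bore is uniform, so the speed at the crest is the same v. Bernoulli surface→crest: P_atm = P_top + ½ρv² + ρg·h_top.
P_top = 100700 − ½·808·9.94² − 808·9.81·1.25 = 50800 Pa.

P_top ≈ 50.8 kPa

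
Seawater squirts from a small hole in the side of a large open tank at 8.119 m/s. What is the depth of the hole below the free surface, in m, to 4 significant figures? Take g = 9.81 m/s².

Torricelli: v = √(2gh), so h = v²/(2g).
h = 8.119²/(2·9.81) = 65.92/19.62 = 3.360 m.

h ≈ 3.360 m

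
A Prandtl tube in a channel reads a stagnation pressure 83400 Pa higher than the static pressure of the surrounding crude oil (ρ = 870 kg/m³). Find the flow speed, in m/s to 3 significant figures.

v = 13.8 m/s

At the stagnation point the flow is brought to rest, so Bernoulli gives P_stag − P_static = ½ρv².
v = √(2ΔP/ρ) = √(2·83400/870) = 13.8 m/s.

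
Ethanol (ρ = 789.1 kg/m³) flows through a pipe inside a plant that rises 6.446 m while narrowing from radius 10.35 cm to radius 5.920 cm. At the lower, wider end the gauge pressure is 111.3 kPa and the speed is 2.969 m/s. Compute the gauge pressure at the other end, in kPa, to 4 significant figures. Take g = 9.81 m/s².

By continuity, v₂ = v₁·A₁/A₂ = 2.969·(336.5/110.1) = 9.075 m/s.
Applying Bernoulli between the two ends and solving for P₂: P₂ = P₁ + ½ρ(v₁² − v₂²) − ρgΔh.
P₂ = 111300 + ½·789.1·(2.969² − 9.075²) − 789.1·9.81·(+6.446) = 111300 + (-29020) − (49900) = 32390 Pa.

P₂ = 32.39 kPa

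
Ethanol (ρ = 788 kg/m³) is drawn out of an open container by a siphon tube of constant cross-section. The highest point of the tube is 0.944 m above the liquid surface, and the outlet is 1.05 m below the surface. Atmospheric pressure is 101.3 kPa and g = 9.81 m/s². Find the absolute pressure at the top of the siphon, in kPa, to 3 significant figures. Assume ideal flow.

P_top = 85.9 kPa

The outlet speed comes from Torricelli: v = √(2g·1.05) = 4.54 m/s.
The bore is uniform, so the speed at the crest is the same v. Bernoulli surface→crest: P_atm = P_top + ½ρv² + ρg·h_top.
P_top = 101300 − ½·788·4.54² − 788·9.81·0.944 = 85900 Pa.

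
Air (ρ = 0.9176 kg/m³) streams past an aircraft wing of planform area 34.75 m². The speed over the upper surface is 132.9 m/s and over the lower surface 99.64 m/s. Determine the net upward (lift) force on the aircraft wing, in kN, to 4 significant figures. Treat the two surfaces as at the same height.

With equal heights on the two surfaces, Bernoulli gives P_lower − P_upper = ½ρ(v_upper² − v_lower²).
ΔP = ½·0.9176·(132.9² − 99.64²) = 3548 Pa.
Lift = ΔP · A = 3548 × 34.75 = 123300 N.

123.3 kN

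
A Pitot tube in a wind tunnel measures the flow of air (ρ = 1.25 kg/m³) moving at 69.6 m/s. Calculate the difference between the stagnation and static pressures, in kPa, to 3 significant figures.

ΔP ≈ 3.03 kPa

The dynamic pressure equals the rise in static pressure at the stagnation point: ΔP = ½ρv².
ΔP = ½·1.25·69.6² = 3030 Pa.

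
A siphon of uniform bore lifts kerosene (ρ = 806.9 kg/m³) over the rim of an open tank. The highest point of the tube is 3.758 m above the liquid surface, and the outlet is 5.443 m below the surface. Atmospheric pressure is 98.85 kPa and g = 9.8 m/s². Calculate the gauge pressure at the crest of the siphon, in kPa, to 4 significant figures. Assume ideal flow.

-72.76 kPa

Bernoulli surface→outlet gives ½v² = g·h_out, so v = √(2·9.8·5.443) = 10.33 m/s.
With constant cross-section the crest speed equals v; applying Bernoulli from the surface up to the crest, P_top = P_atm − ½ρv² − ρg·h_top.
P_top = 98850 − ½·806.9·10.33² − 806.9·9.8·3.758 = 26090 Pa. So P_gauge = P_top − P_atm = -72760 Pa.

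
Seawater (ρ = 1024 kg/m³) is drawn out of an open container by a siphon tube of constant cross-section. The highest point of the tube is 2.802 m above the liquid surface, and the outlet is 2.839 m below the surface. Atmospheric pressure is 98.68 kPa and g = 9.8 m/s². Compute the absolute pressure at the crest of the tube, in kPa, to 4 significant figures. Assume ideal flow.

42.07 kPa

From the surface to the outlet (both open to atmosphere, surface at rest): v = √(2g·h_out) = √(2·9.8·2.839) = 7.460 m/s.
With constant cross-section the crest speed equals v; applying Bernoulli from the surface up to the crest, P_top = P_atm − ½ρv² − ρg·h_top.
P_top = 98680 − ½·1024·7.460² − 1024·9.8·2.802 = 42070 Pa.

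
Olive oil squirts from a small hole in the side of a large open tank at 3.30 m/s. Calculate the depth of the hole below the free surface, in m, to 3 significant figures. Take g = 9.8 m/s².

h ≈ 0.556 m

Inverting v = √(2gh) gives h = v² / 2g.
h = 3.30²/(2·9.8) = 10.9/19.60 = 0.556 m.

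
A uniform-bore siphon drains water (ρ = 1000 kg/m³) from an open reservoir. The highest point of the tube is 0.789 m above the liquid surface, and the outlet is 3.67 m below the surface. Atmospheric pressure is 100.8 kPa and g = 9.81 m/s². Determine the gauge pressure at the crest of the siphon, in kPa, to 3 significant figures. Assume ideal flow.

P_gauge ≈ -43.7 kPa

Bernoulli surface→outlet gives ½v² = g·h_out, so v = √(2·9.81·3.67) = 8.49 m/s.
The bore is uniform, so the speed at the crest is the same v. Bernoulli surface→crest: P_atm = P_top + ½ρv² + ρg·h_top.
P_top = 100800 − ½·1000·8.49² − 1000·9.81·0.789 = 57100 Pa. So P_gauge = P_top − P_atm = -43700 Pa.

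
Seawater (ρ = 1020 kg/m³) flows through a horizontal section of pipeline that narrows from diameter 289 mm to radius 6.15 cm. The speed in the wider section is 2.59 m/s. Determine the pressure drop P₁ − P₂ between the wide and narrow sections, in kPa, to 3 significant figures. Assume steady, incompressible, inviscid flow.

101 kPa

The volume flow rate is constant, so v₂ = (A₁/A₂)v₁ = (656/119)·2.59 = 14.3 m/s.
With no height change, Bernoulli's equation is P₁ + ½ρv₁² = P₂ + ½ρv₂².
P₁ − P₂ = ½·1020·(14.3² − 2.59²) = ½·1020·198 = 101000 Pa.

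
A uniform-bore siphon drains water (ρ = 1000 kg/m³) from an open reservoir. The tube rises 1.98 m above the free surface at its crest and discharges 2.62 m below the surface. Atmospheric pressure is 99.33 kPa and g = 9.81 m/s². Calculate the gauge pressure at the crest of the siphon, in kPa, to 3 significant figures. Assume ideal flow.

P_gauge ≈ -45.1 kPa

The outlet speed comes from Torricelli: v = √(2g·2.62) = 7.17 m/s.
Continuity keeps v the same throughout the tube; from surface to crest, P_atm + 0 = P_top + ½ρv² + ρg·h_top.
P_top = 99330 − ½·1000·7.17² − 1000·9.81·1.98 = 54200 Pa. So P_gauge = P_top − P_atm = -45100 Pa.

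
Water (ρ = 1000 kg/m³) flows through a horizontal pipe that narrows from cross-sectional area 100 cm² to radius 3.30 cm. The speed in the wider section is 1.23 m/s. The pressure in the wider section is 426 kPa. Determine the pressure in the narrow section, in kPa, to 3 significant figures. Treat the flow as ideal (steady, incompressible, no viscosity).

The volume flow rate is constant, so v₂ = (A₁/A₂)v₁ = (100/34.2)·1.23 = 3.60 m/s.
Bernoulli (h₁ = h₂): P₁ − P₂ = ½ρ(v₂² − v₁²).
P₂ = P₁ − ½ρ(v₂² − v₁²) = 426000 − ½·1000·(3.60² − 1.23²) = 426000 − 5710 = 420000 Pa.

P₂ = 420 kPa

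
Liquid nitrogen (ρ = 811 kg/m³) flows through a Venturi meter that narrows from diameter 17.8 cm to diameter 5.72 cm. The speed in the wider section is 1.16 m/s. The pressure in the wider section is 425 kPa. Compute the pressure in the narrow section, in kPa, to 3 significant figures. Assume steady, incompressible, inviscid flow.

By continuity, v₂ = v₁·A₁/A₂ = 1.16·(249/25.7) = 11.2 m/s.
The pipe is horizontal, so Bernoulli reduces to P₁ + ½ρv₁² = P₂ + ½ρv₂².
P₂ = P₁ − ½ρ(v₂² − v₁²) = 425000 − ½·811·(11.2² − 1.16²) = 425000 − 50600 = 374000 Pa.

P₂ ≈ 374 kPa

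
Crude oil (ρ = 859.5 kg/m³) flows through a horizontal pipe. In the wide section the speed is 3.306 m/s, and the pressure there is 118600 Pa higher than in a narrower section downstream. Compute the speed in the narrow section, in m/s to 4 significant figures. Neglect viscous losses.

Horizontal Bernoulli: P₁ + ½ρv₁² = P₂ + ½ρv₂², so v₂² = v₁² + 2(P₁ − P₂)/ρ.
v₂ = √(3.306² + 2·118600/859.5) = √(10.93 + 276.0) = 16.94 m/s.

v₂ = 16.94 m/s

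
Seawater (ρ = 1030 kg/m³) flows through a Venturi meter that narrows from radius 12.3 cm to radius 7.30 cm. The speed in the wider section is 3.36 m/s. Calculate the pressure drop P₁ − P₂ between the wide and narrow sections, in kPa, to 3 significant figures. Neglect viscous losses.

Continuity gives A₁v₁ = A₂v₂, so v₂ = (475 cm²)/(167 cm²) × 3.36 m/s = 9.54 m/s.
Along the horizontal streamline, P + ½ρv² is constant.
P₁ − P₂ = ½·1030·(9.54² − 3.36²) = ½·1030·79.7 = 41000 Pa.

ΔP ≈ 41.0 kPa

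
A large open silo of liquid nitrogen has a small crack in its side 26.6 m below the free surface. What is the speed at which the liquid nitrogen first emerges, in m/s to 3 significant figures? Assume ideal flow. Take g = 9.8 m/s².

The surface is effectively still and both ends are open, so ½v² = gh and v = √(2·9.8·26.6) = 22.8 m/s.

v ≈ 22.8 m/s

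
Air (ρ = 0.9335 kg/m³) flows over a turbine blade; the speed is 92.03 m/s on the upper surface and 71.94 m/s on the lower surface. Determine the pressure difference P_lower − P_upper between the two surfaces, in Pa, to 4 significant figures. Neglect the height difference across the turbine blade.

Bernoulli (same height): P_lower − P_upper = ½ρ(v_upper² − v_lower²).
ΔP = ½·0.9335·(92.03² − 71.94²) = 1538 Pa.

ΔP ≈ 1538 Pa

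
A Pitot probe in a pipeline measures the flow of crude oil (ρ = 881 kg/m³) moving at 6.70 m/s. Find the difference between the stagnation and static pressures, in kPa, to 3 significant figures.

ΔP ≈ 19.8 kPa

The dynamic pressure equals the rise in static pressure at the stagnation point: ΔP = ½ρv².
ΔP = ½·881·6.70² = 19800 Pa.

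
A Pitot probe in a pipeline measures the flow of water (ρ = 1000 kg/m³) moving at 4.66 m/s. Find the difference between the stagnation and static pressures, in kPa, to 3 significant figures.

Bernoulli between the free stream and the stagnation point: ½ρv² = P_stag − P_static.
ΔP = ½·1000·4.66² = 10900 Pa.

10.9 kPa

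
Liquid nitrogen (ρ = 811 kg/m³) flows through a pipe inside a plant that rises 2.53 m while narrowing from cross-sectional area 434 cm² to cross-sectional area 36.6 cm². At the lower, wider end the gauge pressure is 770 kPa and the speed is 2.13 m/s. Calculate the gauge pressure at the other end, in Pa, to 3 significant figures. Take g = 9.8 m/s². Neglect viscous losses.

P₂ ≈ 493000 Pa

The volume flow rate is constant, so v₂ = (A₁/A₂)v₁ = (434/36.6)·2.13 = 25.3 m/s.
Energy conservation along the streamline gives P₂ = P₁ − ½ρ(v₂² − v₁²) − ρg(h₂ − h₁).
P₂ = 770000 + ½·811·(2.13² − 25.3²) − 811·9.8·(+2.53) = 770000 + (-257000) − (20100) = 493000 Pa.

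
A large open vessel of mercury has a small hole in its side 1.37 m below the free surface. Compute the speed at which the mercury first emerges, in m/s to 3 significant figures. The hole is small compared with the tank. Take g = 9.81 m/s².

Bernoulli from surface to hole (P equal, v_surface ≈ 0): v = √(2gh) = √(2×9.81×1.37) = 5.18 m/s.

v ≈ 5.18 m/s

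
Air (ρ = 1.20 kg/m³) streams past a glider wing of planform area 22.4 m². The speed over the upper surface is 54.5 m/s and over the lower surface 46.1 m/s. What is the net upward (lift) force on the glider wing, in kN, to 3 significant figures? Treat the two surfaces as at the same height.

F ≈ 11.4 kN

From P + ½ρv² = const at equal height, P_low − P_up = ½ρ(v_up² − v_low²).
ΔP = ½·1.20·(54.5² − 46.1²) = 507 Pa.
Lift = ΔP · A = 507 × 22.4 = 11400 N.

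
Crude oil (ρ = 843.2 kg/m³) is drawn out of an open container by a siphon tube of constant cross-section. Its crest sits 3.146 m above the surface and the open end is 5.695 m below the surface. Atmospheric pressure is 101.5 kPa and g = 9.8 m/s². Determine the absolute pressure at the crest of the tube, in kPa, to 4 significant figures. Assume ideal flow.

From the surface to the outlet (both open to atmosphere, surface at rest): v = √(2g·h_out) = √(2·9.8·5.695) = 10.57 m/s.
With constant cross-section the crest speed equals v; applying Bernoulli from the surface up to the crest, P_top = P_atm − ½ρv² − ρg·h_top.
P_top = 101500 − ½·843.2·10.57² − 843.2·9.8·3.146 = 28440 Pa.

P_top = 28.44 kPa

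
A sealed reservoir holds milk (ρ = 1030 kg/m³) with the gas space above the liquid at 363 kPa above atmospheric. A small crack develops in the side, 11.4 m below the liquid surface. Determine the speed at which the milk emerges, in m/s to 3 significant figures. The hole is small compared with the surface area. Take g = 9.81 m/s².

Take point 1 at the surface (v₁ ≈ 0) and point 2 at the hole (at atmospheric pressure). Bernoulli: P₁ + ρg h = P_atm + ½ρv₂².
With P₁ − P_atm = 363000 Pa, v₂ = √(2gh + 2ΔP/ρ) = √(2·9.81·11.4 + 2·363000/1030) = 30.5 m/s.

30.5 m/s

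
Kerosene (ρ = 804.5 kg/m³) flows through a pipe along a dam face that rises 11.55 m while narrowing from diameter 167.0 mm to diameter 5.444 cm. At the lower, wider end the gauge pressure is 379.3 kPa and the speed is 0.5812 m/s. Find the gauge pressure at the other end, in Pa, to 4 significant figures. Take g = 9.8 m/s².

Mass conservation (A₁v₁ = A₂v₂) gives v₂ = 0.5812 × 219.0/23.28 = 5.469 m/s.
Bernoulli: P₁ + ½ρv₁² + ρg h₁ = P₂ + ½ρv₂² + ρg h₂, so P₂ = P₁ + ½ρ(v₁² − v₂²) − ρg(h₂ − h₁).
P₂ = 379300 + ½·804.5·(0.5812² − 5.469²) − 804.5·9.8·(+11.55) = 379300 + (-11900) − (91060) = 276300 Pa.

P₂ = 276300 Pa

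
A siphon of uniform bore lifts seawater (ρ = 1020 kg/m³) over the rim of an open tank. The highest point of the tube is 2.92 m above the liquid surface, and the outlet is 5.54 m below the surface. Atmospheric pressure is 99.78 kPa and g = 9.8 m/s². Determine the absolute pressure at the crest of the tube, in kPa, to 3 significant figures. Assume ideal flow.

15.2 kPa

Bernoulli surface→outlet gives ½v² = g·h_out, so v = √(2·9.8·5.54) = 10.4 m/s.
Continuity keeps v the same throughout the tube; from surface to crest, P_atm + 0 = P_top + ½ρv² + ρg·h_top.
P_top = 99780 − ½·1020·10.4² − 1020·9.8·2.92 = 15200 Pa.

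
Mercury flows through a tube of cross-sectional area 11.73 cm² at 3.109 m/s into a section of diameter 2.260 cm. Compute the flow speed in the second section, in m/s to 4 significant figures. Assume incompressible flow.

v₂ = 9.091 m/s

Mass conservation (A₁v₁ = A₂v₂) gives v₂ = 3.109 × 11.73/4.011 = 9.091 m/s.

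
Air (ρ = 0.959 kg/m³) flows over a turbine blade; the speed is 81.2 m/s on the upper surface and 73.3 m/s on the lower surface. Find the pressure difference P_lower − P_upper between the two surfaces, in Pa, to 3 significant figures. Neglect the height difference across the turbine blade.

Bernoulli (same height): P_lower − P_upper = ½ρ(v_upper² − v_lower²).
ΔP = ½·0.959·(81.2² − 73.3²) = 585 Pa.

ΔP = 585 Pa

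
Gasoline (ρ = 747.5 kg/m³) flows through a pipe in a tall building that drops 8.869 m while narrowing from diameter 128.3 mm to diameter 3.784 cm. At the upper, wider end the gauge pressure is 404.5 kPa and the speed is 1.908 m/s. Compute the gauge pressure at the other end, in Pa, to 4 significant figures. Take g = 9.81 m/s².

By continuity, v₂ = v₁·A₁/A₂ = 1.908·(129.3/11.25) = 21.93 m/s.
Bernoulli: P₁ + ½ρv₁² + ρg h₁ = P₂ + ½ρv₂² + ρg h₂, so P₂ = P₁ + ½ρ(v₁² − v₂²) − ρg(h₂ − h₁).
P₂ = 404500 + ½·747.5·(1.908² − 21.93²) − 747.5·9.81·(−8.869) = 404500 + (-178500) − (-65040) = 291100 Pa.

P₂ ≈ 291100 Pa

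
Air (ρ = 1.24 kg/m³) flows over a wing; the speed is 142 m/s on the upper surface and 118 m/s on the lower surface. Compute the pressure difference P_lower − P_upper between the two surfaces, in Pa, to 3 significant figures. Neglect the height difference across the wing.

ΔP = 3870 Pa

Bernoulli (same height): P_lower − P_upper = ½ρ(v_upper² − v_lower²).
ΔP = ½·1.24·(142² − 118²) = 3870 Pa.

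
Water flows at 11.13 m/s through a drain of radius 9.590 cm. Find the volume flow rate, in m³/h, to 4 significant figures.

Q = A·v = 0.02889 m² × 11.13 m/s = 0.3216 m³/s.
Converting: 0.3216 m³/s × 3600 = 1158 m³/h.

Q = 1158 m³/h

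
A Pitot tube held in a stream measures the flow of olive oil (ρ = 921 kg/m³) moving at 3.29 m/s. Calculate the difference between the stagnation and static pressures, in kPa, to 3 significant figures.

Bernoulli between the free stream and the stagnation point: ½ρv² = P_stag − P_static.
ΔP = ½·921·3.29² = 4980 Pa.

ΔP = 4.98 kPa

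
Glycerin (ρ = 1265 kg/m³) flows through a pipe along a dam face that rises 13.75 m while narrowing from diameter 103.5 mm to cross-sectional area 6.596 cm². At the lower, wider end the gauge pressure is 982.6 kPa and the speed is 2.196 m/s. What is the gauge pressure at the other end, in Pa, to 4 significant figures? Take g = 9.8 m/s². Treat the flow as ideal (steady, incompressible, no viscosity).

P₂ = 318900 Pa

By continuity, v₂ = v₁·A₁/A₂ = 2.196·(84.13/6.596) = 28.01 m/s.
Applying Bernoulli between the two ends and solving for P₂: P₂ = P₁ + ½ρ(v₁² − v₂²) − ρgΔh.
P₂ = 982600 + ½·1265·(2.196² − 28.01²) − 1265·9.8·(+13.75) = 982600 + (-493200) − (170500) = 318900 Pa.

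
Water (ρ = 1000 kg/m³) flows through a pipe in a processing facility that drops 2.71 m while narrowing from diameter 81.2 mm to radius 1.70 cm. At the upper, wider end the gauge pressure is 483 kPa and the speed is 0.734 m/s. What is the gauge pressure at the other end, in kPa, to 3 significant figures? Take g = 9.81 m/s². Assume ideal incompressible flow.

P₂ = 501 kPa

Mass conservation (A₁v₁ = A₂v₂) gives v₂ = 0.734 × 51.8/9.08 = 4.19 m/s.
Energy conservation along the streamline gives P₂ = P₁ − ½ρ(v₂² − v₁²) − ρg(h₂ − h₁).
P₂ = 483000 + ½·1000·(0.734² − 4.19²) − 1000·9.81·(−2.71) = 483000 + (-8490) − (-26600) = 501000 Pa.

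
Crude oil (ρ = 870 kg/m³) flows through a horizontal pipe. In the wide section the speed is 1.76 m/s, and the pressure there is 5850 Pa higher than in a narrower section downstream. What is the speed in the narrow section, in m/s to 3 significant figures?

v₂ ≈ 4.07 m/s

Along the level pipe P + ½ρv² is conserved, hence v₂² = v₁² + 2(P₁ − P₂)/ρ.
v₂ = √(1.76² + 2·5850/870) = √(3.10 + 13.4) = 4.07 m/s.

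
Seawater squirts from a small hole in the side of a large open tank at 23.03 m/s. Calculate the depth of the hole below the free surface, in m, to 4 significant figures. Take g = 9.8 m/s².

For a small hole in a large open tank, ½v² = gh, giving h = v²/(2g).
h = 23.03²/(2·9.8) = 530.4/19.60 = 27.06 m.

h = 27.06 m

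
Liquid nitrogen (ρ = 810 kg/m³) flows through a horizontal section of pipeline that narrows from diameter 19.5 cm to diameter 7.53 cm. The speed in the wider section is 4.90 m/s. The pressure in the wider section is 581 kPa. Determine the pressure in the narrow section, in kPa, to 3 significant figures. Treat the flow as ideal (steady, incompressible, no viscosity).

The volume flow rate is constant, so v₂ = (A₁/A₂)v₁ = (299/44.5)·4.90 = 32.9 m/s.
With no height change, Bernoulli's equation is P₁ + ½ρv₁² = P₂ + ½ρv₂².
P₂ = P₁ − ½ρ(v₂² − v₁²) = 581000 − ½·810·(32.9² − 4.90²) = 581000 − 428000 = 153000 Pa.

P₂ ≈ 153 kPa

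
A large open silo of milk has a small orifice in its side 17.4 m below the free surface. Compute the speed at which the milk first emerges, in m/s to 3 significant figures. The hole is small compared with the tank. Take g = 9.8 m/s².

v ≈ 18.5 m/s

The surface is effectively still and both ends are open, so ½v² = gh and v = √(2·9.8·17.4) = 18.5 m/s.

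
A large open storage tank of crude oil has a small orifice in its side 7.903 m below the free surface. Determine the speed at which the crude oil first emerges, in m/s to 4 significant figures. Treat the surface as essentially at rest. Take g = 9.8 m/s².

Torricelli's result v = √(2gh) gives v = √(2·9.8·7.903) = 12.45 m/s.

12.45 m/s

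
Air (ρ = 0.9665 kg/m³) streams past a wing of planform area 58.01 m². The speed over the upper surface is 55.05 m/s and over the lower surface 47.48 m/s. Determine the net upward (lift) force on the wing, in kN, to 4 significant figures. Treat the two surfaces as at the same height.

With equal heights on the two surfaces, Bernoulli gives P_lower − P_upper = ½ρ(v_upper² − v_lower²).
ΔP = ½·0.9665·(55.05² − 47.48²) = 375.1 Pa.
Lift = ΔP · A = 375.1 × 58.01 = 21760 N.

F ≈ 21.76 kN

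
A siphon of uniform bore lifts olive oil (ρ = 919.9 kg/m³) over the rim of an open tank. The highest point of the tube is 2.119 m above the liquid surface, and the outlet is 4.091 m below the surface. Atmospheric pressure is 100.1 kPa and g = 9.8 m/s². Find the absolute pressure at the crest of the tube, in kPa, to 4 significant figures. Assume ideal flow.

P_top ≈ 44.12 kPa

The outlet speed comes from Torricelli: v = √(2g·4.091) = 8.955 m/s.
Continuity keeps v the same throughout the tube; from surface to crest, P_atm + 0 = P_top + ½ρv² + ρg·h_top.
P_top = 100100 − ½·919.9·8.955² − 919.9·9.8·2.119 = 44120 Pa.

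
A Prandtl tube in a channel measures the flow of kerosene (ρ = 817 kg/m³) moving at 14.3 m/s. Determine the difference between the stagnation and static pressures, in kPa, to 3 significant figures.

Bernoulli between the free stream and the stagnation point: ½ρv² = P_stag − P_static.
ΔP = ½·817·14.3² = 83500 Pa.

ΔP ≈ 83.5 kPa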